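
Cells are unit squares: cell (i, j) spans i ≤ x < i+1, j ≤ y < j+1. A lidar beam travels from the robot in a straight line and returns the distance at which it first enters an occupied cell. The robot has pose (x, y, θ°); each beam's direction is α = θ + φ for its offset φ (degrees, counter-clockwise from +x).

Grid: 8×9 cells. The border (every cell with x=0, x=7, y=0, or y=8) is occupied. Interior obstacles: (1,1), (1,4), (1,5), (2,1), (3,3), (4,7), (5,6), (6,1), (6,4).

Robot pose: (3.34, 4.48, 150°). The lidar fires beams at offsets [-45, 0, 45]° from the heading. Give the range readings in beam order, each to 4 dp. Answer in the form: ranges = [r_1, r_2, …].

ranges = [3.6442, 1.5473, 1.3873]

beam 1: φ=-45°, α=105°
  dir = (cos 105°, sin 105°) = (-0.2588, 0.9659); from cell (3,4)
  next x-line at t=1.3137, next y-line at t=0.5383; Δt_x=3.8637, Δt_y=1.0353
    y: enter (3,5) at t=0.5383
    x: enter (2,5) at t=1.3137
    y: enter (2,6) at t=1.5736
    y: enter (2,7) at t=2.6089
    y: enter (2,8) at t=3.6442 ← occupied
  → r_1 = 3.6442
beam 2: φ=0°, α=150°
  dir = (cos 150°, sin 150°) = (-0.8660, 0.5000); from cell (3,4)
  next x-line at t=0.3926, next y-line at t=1.0400; Δt_x=1.1547, Δt_y=2.0000
    x: enter (2,4) at t=0.3926
    y: enter (2,5) at t=1.0400
    x: enter (1,5) at t=1.5473 ← occupied
  → r_2 = 1.5473
beam 3: φ=45°, α=195°
  dir = (cos 195°, sin 195°) = (-0.9659, -0.2588); from cell (3,4)
  next x-line at t=0.3520, next y-line at t=1.8546; Δt_x=1.0353, Δt_y=3.8637
    x: enter (2,4) at t=0.3520
    x: enter (1,4) at t=1.3873 ← occupied
  → r_3 = 1.3873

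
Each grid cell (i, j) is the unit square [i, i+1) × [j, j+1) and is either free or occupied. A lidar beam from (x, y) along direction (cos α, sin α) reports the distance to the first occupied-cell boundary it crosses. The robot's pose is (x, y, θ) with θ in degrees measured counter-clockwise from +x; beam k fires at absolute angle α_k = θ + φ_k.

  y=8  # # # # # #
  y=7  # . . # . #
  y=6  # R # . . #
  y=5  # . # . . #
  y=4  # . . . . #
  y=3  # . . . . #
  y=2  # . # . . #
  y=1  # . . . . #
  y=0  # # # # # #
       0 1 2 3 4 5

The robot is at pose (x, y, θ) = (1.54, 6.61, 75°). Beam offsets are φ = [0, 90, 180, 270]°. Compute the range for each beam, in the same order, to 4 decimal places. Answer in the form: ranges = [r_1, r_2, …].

ranges = [1.4390, 0.5590, 2.0864, 0.4762]

beam 1: φ=0°, α=75°
  d=(0.2588,0.9659)  start (1,6)  tX=1.7773 tY=0.4038  stride 1/|dx|=3.8637 1/|dy|=1.0353
    cross y-line → (1,7), t=0.4038
    cross y-line → (1,8), t=1.4390 (wall)
  → r_1 = 1.4390
beam 2: φ=90°, α=165°
  d=(-0.9659,0.2588)  start (1,6)  tX=0.5590 tY=1.5068  stride 1/|dx|=1.0353 1/|dy|=3.8637
    cross x-line → (0,6), t=0.5590 (wall)
  → r_2 = 0.5590
beam 3: φ=180°, α=255°
  d=(-0.2588,-0.9659)  start (1,6)  tX=2.0864 tY=0.6315  stride 1/|dx|=3.8637 1/|dy|=1.0353
    cross y-line → (1,5), t=0.6315
    cross y-line → (1,4), t=1.6668
    cross x-line → (0,4), t=2.0864 (wall)
  → r_3 = 2.0864
beam 4: φ=270°, α=345°
  d=(0.9659,-0.2588)  start (1,6)  tX=0.4762 tY=2.3569  stride 1/|dx|=1.0353 1/|dy|=3.8637
    cross x-line → (2,6), t=0.4762 (wall)
  → r_4 = 0.4762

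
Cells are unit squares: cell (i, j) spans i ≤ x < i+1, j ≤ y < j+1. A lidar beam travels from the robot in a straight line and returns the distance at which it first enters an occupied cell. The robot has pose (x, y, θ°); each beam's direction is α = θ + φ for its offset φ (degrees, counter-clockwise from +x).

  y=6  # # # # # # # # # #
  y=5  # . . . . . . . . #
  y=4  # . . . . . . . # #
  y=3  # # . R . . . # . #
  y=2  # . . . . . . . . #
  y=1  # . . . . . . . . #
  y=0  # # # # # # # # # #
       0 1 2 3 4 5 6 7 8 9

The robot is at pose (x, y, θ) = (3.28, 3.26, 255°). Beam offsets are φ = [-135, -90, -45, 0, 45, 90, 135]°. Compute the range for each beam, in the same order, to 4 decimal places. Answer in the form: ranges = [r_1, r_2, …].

beam 1: φ=-135°, α=120°
  direction (-0.5000, 0.8660); cell (3,3); t to first gridline: x 0.5600, y 0.8545 (then +2.0000 / +1.1547)
    (2,3) via x @ 0.5600
    (2,4) via y @ 0.8545
    (2,5) via y @ 2.0092
    (1,5) via x @ 2.5600
    (1,6) via y @ 3.1639  # hit
  → r_1 = 3.1639
beam 2: φ=-90°, α=165°
  direction (-0.9659, 0.2588); cell (3,3); t to first gridline: x 0.2899, y 2.8591 (then +1.0353 / +3.8637)
    (2,3) via x @ 0.2899
    (1,3) via x @ 1.3252  # hit
  → r_2 = 1.3252
beam 3: φ=-45°, α=210°
  direction (-0.8660, -0.5000); cell (3,3); t to first gridline: x 0.3233, y 0.5200 (then +1.1547 / +2.0000)
    (2,3) via x @ 0.3233
    (2,2) via y @ 0.5200
    (1,2) via x @ 1.4780
    (1,1) via y @ 2.5200
    (0,1) via x @ 2.6327  # hit
  → r_3 = 2.6327
beam 4: φ=0°, α=255°
  direction (-0.2588, -0.9659); cell (3,3); t to first gridline: x 1.0818, y 0.2692 (then +3.8637 / +1.0353)
    (3,2) via y @ 0.2692
    (2,2) via x @ 1.0818
    (2,1) via y @ 1.3044
    (2,0) via y @ 2.3397  # hit
  → r_4 = 2.3397
beam 5: φ=45°, α=300°
  direction (0.5000, -0.8660); cell (3,3); t to first gridline: x 1.4400, y 0.3002 (then +2.0000 / +1.1547)
    (3,2) via y @ 0.3002
    (4,2) via x @ 1.4400
    (4,1) via y @ 1.4549
    (4,0) via y @ 2.6096  # hit
  → r_5 = 2.6096
beam 6: φ=90°, α=345°
  direction (0.9659, -0.2588); cell (3,3); t to first gridline: x 0.7454, y 1.0046 (then +1.0353 / +3.8637)
    (4,3) via x @ 0.7454
    (4,2) via y @ 1.0046
    (5,2) via x @ 1.7807
    (6,2) via x @ 2.8160
    (7,2) via x @ 3.8512
    (7,1) via y @ 4.8683
    (8,1) via x @ 4.8865
    (9,1) via x @ 5.9218  # hit
  → r_6 = 5.9218
beam 7: φ=135°, α=30°
  direction (0.8660, 0.5000); cell (3,3); t to first gridline: x 0.8314, y 1.4800 (then +1.1547 / +2.0000)
    (4,3) via x @ 0.8314
    (4,4) via y @ 1.4800
    (5,4) via x @ 1.9861
    (6,4) via x @ 3.1408
    (6,5) via y @ 3.4800
    (7,5) via x @ 4.2955
    (8,5) via x @ 5.4502
    (8,6) via y @ 5.4800  # hit
  → r_7 = 5.4800

ranges = [3.1639, 1.3252, 2.6327, 2.3397, 2.6096, 5.9218, 5.4800]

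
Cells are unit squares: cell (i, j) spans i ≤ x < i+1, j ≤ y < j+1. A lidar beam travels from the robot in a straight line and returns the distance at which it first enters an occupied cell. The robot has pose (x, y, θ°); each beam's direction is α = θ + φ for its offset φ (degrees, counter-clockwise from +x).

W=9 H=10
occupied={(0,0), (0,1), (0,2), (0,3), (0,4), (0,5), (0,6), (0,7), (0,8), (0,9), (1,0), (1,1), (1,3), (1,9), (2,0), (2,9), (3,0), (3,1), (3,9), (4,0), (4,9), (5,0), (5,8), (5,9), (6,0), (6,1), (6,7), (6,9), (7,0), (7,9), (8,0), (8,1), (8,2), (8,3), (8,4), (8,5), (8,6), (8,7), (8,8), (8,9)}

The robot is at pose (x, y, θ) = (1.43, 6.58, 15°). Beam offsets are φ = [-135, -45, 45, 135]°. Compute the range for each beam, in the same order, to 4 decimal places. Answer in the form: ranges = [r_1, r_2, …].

beam 1: φ=-135°, α=240°
  cosα=-0.5000 sinα=-0.8660 | (1,6) | tMaxX 0.8600 tMaxY 0.6697 | tΔX 2.0000 tΔY 1.1547
    t=0.6697 [y] (1,5)
    t=0.8600 [x] (0,5) — stop
  → r_1 = 0.8600
beam 2: φ=-45°, α=330°
  cosα=0.8660 sinα=-0.5000 | (1,6) | tMaxX 0.6582 tMaxY 1.1600 | tΔX 1.1547 tΔY 2.0000
    t=0.6582 [x] (2,6)
    t=1.1600 [y] (2,5)
    t=1.8129 [x] (3,5)
    t=2.9676 [x] (4,5)
    t=3.1600 [y] (4,4)
    t=4.1223 [x] (5,4)
    t=5.1600 [y] (5,3)
    t=5.2770 [x] (6,3)
    t=6.4317 [x] (7,3)
    t=7.1600 [y] (7,2)
    t=7.5864 [x] (8,2) — stop
  → r_2 = 7.5864
beam 3: φ=45°, α=60°
  cosα=0.5000 sinα=0.8660 | (1,6) | tMaxX 1.1400 tMaxY 0.4850 | tΔX 2.0000 tΔY 1.1547
    t=0.4850 [y] (1,7)
    t=1.1400 [x] (2,7)
    t=1.6397 [y] (2,8)
    t=2.7944 [y] (2,9) — stop
  → r_3 = 2.7944
beam 4: φ=135°, α=150°
  cosα=-0.8660 sinα=0.5000 | (1,6) | tMaxX 0.4965 tMaxY 0.8400 | tΔX 1.1547 tΔY 2.0000
    t=0.4965 [x] (0,6) — stop
  → r_4 = 0.4965

ranges = [0.8600, 7.5864, 2.7944, 0.4965]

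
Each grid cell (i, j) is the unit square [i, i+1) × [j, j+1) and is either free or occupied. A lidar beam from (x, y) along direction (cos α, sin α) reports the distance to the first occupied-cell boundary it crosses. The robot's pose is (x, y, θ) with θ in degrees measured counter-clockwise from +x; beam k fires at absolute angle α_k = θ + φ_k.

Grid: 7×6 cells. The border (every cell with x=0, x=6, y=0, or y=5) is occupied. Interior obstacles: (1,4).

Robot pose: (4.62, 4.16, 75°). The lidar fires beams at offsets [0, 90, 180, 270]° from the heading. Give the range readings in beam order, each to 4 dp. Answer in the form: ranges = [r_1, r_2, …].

ranges = [0.8696, 2.7124, 3.2715, 1.4287]

beam 1: φ=0°, α=75°
  direction (0.2588, 0.9659); cell (4,4); t to first gridline: x 1.4682, y 0.8696 (then +3.8637 / +1.0353)
    (4,5) via y @ 0.8696  # hit
  → r_1 = 0.8696
beam 2: φ=90°, α=165°
  direction (-0.9659, 0.2588); cell (4,4); t to first gridline: x 0.6419, y 3.2455 (then +1.0353 / +3.8637)
    (3,4) via x @ 0.6419
    (2,4) via x @ 1.6771
    (1,4) via x @ 2.7124  # hit
  → r_2 = 2.7124
beam 3: φ=180°, α=255°
  direction (-0.2588, -0.9659); cell (4,4); t to first gridline: x 2.3955, y 0.1656 (then +3.8637 / +1.0353)
    (4,3) via y @ 0.1656
    (4,2) via y @ 1.2009
    (4,1) via y @ 2.2362
    (3,1) via x @ 2.3955
    (3,0) via y @ 3.2715  # hit
  → r_3 = 3.2715
beam 4: φ=270°, α=345°
  direction (0.9659, -0.2588); cell (4,4); t to first gridline: x 0.3934, y 0.6182 (then +1.0353 / +3.8637)
    (5,4) via x @ 0.3934
    (5,3) via y @ 0.6182
    (6,3) via x @ 1.4287  # hit
  → r_4 = 1.4287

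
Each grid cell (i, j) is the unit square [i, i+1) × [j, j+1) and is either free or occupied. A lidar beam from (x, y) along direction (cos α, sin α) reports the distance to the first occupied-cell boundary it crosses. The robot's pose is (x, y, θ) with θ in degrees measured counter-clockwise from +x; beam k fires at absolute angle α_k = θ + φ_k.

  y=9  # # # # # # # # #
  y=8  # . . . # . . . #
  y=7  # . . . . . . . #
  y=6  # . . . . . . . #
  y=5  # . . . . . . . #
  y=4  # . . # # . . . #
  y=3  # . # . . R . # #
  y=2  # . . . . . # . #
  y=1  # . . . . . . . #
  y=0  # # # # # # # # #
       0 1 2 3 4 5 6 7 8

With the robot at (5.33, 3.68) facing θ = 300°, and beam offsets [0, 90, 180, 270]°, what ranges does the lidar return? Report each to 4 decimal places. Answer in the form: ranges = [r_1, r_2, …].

ranges = [1.3400, 3.0831, 0.6600, 4.9999]

beam 1: φ=0°, α=300°
  direction (0.5000, -0.8660); cell (5,3); t to first gridline: x 1.3400, y 0.7852 (then +2.0000 / +1.1547)
    (5,2) via y @ 0.7852
    (6,2) via x @ 1.3400  # hit
  → r_1 = 1.3400
beam 2: φ=90°, α=30°
  direction (0.8660, 0.5000); cell (5,3); t to first gridline: x 0.7736, y 0.6400 (then +1.1547 / +2.0000)
    (5,4) via y @ 0.6400
    (6,4) via x @ 0.7736
    (7,4) via x @ 1.9283
    (7,5) via y @ 2.6400
    (8,5) via x @ 3.0831  # hit
  → r_2 = 3.0831
beam 3: φ=180°, α=120°
  direction (-0.5000, 0.8660); cell (5,3); t to first gridline: x 0.6600, y 0.3695 (then +2.0000 / +1.1547)
    (5,4) via y @ 0.3695
    (4,4) via x @ 0.6600  # hit
  → r_3 = 0.6600
beam 4: φ=270°, α=210°
  direction (-0.8660, -0.5000); cell (5,3); t to first gridline: x 0.3811, y 1.3600 (then +1.1547 / +2.0000)
    (4,3) via x @ 0.3811
    (4,2) via y @ 1.3600
    (3,2) via x @ 1.5358
    (2,2) via x @ 2.6905
    (2,1) via y @ 3.3600
    (1,1) via x @ 3.8452
    (0,1) via x @ 4.9999  # hit
  → r_4 = 4.9999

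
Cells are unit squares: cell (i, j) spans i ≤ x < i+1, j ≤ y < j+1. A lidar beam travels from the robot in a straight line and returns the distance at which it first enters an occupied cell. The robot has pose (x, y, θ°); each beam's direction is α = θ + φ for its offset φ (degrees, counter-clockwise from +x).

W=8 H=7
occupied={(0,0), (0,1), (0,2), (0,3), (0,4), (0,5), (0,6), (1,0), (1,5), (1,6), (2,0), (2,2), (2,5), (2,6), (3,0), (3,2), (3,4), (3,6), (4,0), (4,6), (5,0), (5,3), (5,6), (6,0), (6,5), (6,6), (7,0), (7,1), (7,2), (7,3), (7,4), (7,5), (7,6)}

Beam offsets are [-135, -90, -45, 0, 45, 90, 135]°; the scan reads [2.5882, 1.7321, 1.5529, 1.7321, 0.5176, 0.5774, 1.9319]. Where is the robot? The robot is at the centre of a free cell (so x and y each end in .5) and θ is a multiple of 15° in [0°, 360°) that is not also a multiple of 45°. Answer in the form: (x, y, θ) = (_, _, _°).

(x, y, θ) = (4.5, 4.5, 120°)

The pose lattice has 23·16 = 368 candidates. Test each by forward raycasting.
  (1.5, 4.5, 30°): beam 1 = 1.9319 ≠ 2.5882 ✗
  (4.5, 5.5, 240°): beam 1 = 0.5176 ≠ 2.5882 ✗
  (1.5, 2.5, 240°): beam 1 = 1.9319 ≠ 2.5882 ✗
  (1.5, 4.5, 165°): beam 1 = 1.0000 ≠ 2.5882 ✗
  …
  (4.5, 4.5, 120°): r_1=2.5882, r_2=1.7321, r_3=1.5529, r_4=1.7321, r_5=0.5176, r_6=0.5774, r_7=1.9319 — all match ✓
No second candidate reproduces the full scan.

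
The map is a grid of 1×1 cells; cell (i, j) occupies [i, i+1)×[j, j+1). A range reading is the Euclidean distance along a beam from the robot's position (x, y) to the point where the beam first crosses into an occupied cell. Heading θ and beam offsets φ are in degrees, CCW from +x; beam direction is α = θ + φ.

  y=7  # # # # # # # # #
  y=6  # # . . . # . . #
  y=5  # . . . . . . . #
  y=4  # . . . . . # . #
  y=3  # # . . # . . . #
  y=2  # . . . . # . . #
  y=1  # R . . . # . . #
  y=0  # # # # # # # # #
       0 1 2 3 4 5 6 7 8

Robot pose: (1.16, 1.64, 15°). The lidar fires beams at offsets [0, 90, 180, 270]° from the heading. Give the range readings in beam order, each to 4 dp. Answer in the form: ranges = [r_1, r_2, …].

ranges = [3.9755, 0.6182, 0.1656, 0.6626]

beam 1: φ=0°, α=15°
  cosα=0.9659 sinα=0.2588 | (1,1) | tMaxX 0.8696 tMaxY 1.3909 | tΔX 1.0353 tΔY 3.8637
    t=0.8696 [x] (2,1)
    t=1.3909 [y] (2,2)
    t=1.9049 [x] (3,2)
    t=2.9402 [x] (4,2)
    t=3.9755 [x] (5,2) — stop
  → r_1 = 3.9755
beam 2: φ=90°, α=105°
  cosα=-0.2588 sinα=0.9659 | (1,1) | tMaxX 0.6182 tMaxY 0.3727 | tΔX 3.8637 tΔY 1.0353
    t=0.3727 [y] (1,2)
    t=0.6182 [x] (0,2) — stop
  → r_2 = 0.6182
beam 3: φ=180°, α=195°
  cosα=-0.9659 sinα=-0.2588 | (1,1) | tMaxX 0.1656 tMaxY 2.4728 | tΔX 1.0353 tΔY 3.8637
    t=0.1656 [x] (0,1) — stop
  → r_3 = 0.1656
beam 4: φ=270°, α=285°
  cosα=0.2588 sinα=-0.9659 | (1,1) | tMaxX 3.2455 tMaxY 0.6626 | tΔX 3.8637 tΔY 1.0353
    t=0.6626 [y] (1,0) — stop
  → r_4 = 0.6626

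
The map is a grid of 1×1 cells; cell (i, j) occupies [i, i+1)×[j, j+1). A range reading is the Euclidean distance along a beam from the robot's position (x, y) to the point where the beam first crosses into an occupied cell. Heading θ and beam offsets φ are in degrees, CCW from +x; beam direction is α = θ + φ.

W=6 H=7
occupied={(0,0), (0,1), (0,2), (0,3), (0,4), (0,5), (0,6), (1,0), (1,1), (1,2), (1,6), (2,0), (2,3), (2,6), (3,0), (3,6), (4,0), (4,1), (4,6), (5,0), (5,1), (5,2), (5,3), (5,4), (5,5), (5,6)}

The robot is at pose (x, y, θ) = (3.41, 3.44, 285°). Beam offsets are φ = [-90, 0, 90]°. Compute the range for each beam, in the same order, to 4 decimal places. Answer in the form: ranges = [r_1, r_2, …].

ranges = [0.4245, 2.2796, 1.6461]

beam 1: φ=-90°, α=195°
  direction (-0.9659, -0.2588); cell (3,3); t to first gridline: x 0.4245, y 1.7000 (then +1.0353 / +3.8637)
    (2,3) via x @ 0.4245  # hit
  → r_1 = 0.4245
beam 2: φ=0°, α=285°
  direction (0.2588, -0.9659); cell (3,3); t to first gridline: x 2.2796, y 0.4555 (then +3.8637 / +1.0353)
    (3,2) via y @ 0.4555
    (3,1) via y @ 1.4908
    (4,1) via x @ 2.2796  # hit
  → r_2 = 2.2796
beam 3: φ=90°, α=15°
  direction (0.9659, 0.2588); cell (3,3); t to first gridline: x 0.6108, y 2.1637 (then +1.0353 / +3.8637)
    (4,3) via x @ 0.6108
    (5,3) via x @ 1.6461  # hit
  → r_3 = 1.6461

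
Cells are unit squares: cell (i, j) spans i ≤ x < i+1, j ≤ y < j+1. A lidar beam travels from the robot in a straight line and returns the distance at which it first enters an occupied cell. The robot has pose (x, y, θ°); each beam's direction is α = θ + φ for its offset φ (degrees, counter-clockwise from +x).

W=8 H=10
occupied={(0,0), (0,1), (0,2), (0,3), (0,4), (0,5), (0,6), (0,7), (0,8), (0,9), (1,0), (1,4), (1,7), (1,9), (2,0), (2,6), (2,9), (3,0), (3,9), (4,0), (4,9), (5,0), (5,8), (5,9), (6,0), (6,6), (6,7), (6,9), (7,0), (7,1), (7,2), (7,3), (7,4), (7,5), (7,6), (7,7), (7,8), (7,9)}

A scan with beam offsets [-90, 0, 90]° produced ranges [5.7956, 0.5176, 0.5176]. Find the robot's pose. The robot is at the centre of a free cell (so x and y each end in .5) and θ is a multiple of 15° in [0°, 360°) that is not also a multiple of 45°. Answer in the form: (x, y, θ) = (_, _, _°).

Candidates: 42 free-cell centres × 16 headings = 672 poses. Raycast each; keep the one whose scan matches to 4 dp.
  (2.5, 1.5, 60°): beam 1 = 1.0000 ≠ 5.7956 ✗
  (5.5, 6.5, 30°): beam 1 = 3.0000 ≠ 5.7956 ✗
  (3.5, 8.5, 30°): beam 1 = 7.0000 ≠ 5.7956 ✗
  (5.5, 5.5, 210°): beam 1 = 4.0415 ≠ 5.7956 ✗
  …
  (5.5, 7.5, 15°): r_1=5.7956, r_2=0.5176, r_3=0.5176 — all match ✓
No second candidate reproduces the full scan.

(x, y, θ) = (5.5, 7.5, 15°)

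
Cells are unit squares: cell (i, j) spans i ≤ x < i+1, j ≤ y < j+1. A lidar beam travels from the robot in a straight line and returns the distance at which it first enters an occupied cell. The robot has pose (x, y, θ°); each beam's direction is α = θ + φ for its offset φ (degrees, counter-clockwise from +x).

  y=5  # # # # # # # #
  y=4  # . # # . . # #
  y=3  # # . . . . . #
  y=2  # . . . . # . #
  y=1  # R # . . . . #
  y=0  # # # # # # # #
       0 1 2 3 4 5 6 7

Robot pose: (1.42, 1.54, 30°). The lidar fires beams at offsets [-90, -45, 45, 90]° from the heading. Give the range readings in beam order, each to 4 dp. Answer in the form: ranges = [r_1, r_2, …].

ranges = [0.6235, 0.6005, 1.5115, 0.8400]

beam 1: φ=-90°, α=300°
  dir = (cos 300°, sin 300°) = (0.5000, -0.8660); from cell (1,1)
  next x-line at t=1.1600, next y-line at t=0.6235; Δt_x=2.0000, Δt_y=1.1547
    y: enter (1,0) at t=0.6235 ← occupied
  → r_1 = 0.6235
beam 2: φ=-45°, α=345°
  dir = (cos 345°, sin 345°) = (0.9659, -0.2588); from cell (1,1)
  next x-line at t=0.6005, next y-line at t=2.0864; Δt_x=1.0353, Δt_y=3.8637
    x: enter (2,1) at t=0.6005 ← occupied
  → r_2 = 0.6005
beam 3: φ=45°, α=75°
  dir = (cos 75°, sin 75°) = (0.2588, 0.9659); from cell (1,1)
  next x-line at t=2.2409, next y-line at t=0.4762; Δt_x=3.8637, Δt_y=1.0353
    y: enter (1,2) at t=0.4762
    y: enter (1,3) at t=1.5115 ← occupied
  → r_3 = 1.5115
beam 4: φ=90°, α=120°
  dir = (cos 120°, sin 120°) = (-0.5000, 0.8660); from cell (1,1)
  next x-line at t=0.8400, next y-line at t=0.5312; Δt_x=2.0000, Δt_y=1.1547
    y: enter (1,2) at t=0.5312
    x: enter (0,2) at t=0.8400 ← occupied
  → r_4 = 0.8400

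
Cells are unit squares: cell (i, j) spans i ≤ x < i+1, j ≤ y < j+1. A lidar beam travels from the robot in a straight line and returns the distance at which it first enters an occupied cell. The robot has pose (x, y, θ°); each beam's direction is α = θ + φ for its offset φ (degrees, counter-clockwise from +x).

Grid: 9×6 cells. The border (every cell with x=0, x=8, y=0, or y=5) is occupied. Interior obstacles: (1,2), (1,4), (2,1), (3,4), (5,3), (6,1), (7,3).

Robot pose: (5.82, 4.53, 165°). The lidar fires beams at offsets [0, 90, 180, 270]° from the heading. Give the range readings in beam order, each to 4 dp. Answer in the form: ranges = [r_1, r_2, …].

ranges = [1.8159, 0.5487, 2.0478, 0.4866]

beam 1: φ=0°, α=165°
  direction (-0.9659, 0.2588); cell (5,4); t to first gridline: x 0.8489, y 1.8159 (then +1.0353 / +3.8637)
    (4,4) via x @ 0.8489
    (4,5) via y @ 1.8159  # hit
  → r_1 = 1.8159
beam 2: φ=90°, α=255°
  direction (-0.2588, -0.9659); cell (5,4); t to first gridline: x 3.1682, y 0.5487 (then +3.8637 / +1.0353)
    (5,3) via y @ 0.5487  # hit
  → r_2 = 0.5487
beam 3: φ=180°, α=345°
  direction (0.9659, -0.2588); cell (5,4); t to first gridline: x 0.1863, y 2.0478 (then +1.0353 / +3.8637)
    (6,4) via x @ 0.1863
    (7,4) via x @ 1.2216
    (7,3) via y @ 2.0478  # hit
  → r_3 = 2.0478
beam 4: φ=270°, α=75°
  direction (0.2588, 0.9659); cell (5,4); t to first gridline: x 0.6955, y 0.4866 (then +3.8637 / +1.0353)
    (5,5) via y @ 0.4866  # hit
  → r_4 = 0.4866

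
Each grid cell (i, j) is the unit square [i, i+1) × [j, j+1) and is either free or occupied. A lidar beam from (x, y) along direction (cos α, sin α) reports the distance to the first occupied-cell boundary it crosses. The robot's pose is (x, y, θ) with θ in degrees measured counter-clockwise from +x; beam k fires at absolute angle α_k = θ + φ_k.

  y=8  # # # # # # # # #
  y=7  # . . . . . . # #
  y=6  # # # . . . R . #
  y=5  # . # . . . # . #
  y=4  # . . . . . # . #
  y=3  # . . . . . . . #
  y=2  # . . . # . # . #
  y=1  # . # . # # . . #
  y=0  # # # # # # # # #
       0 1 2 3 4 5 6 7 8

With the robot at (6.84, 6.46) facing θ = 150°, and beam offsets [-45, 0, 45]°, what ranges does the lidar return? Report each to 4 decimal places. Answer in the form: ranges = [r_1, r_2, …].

ranges = [1.5943, 3.0800, 3.9755]

beam 1: φ=-45°, α=105°
  d=(-0.2588,0.9659)  start (6,6)  tX=3.2455 tY=0.5590  stride 1/|dx|=3.8637 1/|dy|=1.0353
    cross y-line → (6,7), t=0.5590
    cross y-line → (6,8), t=1.5943 (wall)
  → r_1 = 1.5943
beam 2: φ=0°, α=150°
  d=(-0.8660,0.5000)  start (6,6)  tX=0.9699 tY=1.0800  stride 1/|dx|=1.1547 1/|dy|=2.0000
    cross x-line → (5,6), t=0.9699
    cross y-line → (5,7), t=1.0800
    cross x-line → (4,7), t=2.1246
    cross y-line → (4,8), t=3.0800 (wall)
  → r_2 = 3.0800
beam 3: φ=45°, α=195°
  d=(-0.9659,-0.2588)  start (6,6)  tX=0.8696 tY=1.7773  stride 1/|dx|=1.0353 1/|dy|=3.8637
    cross x-line → (5,6), t=0.8696
    cross y-line → (5,5), t=1.7773
    cross x-line → (4,5), t=1.9049
    cross x-line → (3,5), t=2.9402
    cross x-line → (2,5), t=3.9755 (wall)
  → r_3 = 3.9755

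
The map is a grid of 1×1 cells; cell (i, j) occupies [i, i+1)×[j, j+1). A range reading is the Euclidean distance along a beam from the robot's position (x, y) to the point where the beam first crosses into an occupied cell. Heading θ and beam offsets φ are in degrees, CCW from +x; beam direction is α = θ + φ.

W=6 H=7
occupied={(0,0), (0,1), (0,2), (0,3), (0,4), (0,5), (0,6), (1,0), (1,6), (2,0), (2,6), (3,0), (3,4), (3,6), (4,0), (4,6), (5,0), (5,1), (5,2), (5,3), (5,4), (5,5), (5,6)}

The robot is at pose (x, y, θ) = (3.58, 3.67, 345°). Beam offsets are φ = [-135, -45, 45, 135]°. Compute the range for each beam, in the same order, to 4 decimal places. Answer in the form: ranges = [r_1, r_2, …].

ranges = [2.9791, 2.8400, 1.6397, 0.3811]

beam 1: φ=-135°, α=210°
  d=(-0.8660,-0.5000)  start (3,3)  tX=0.6697 tY=1.3400  stride 1/|dx|=1.1547 1/|dy|=2.0000
    cross x-line → (2,3), t=0.6697
    cross y-line → (2,2), t=1.3400
    cross x-line → (1,2), t=1.8244
    cross x-line → (0,2), t=2.9791 (wall)
  → r_1 = 2.9791
beam 2: φ=-45°, α=300°
  d=(0.5000,-0.8660)  start (3,3)  tX=0.8400 tY=0.7736  stride 1/|dx|=2.0000 1/|dy|=1.1547
    cross y-line → (3,2), t=0.7736
    cross x-line → (4,2), t=0.8400
    cross y-line → (4,1), t=1.9283
    cross x-line → (5,1), t=2.8400 (wall)
  → r_2 = 2.8400
beam 3: φ=45°, α=30°
  d=(0.8660,0.5000)  start (3,3)  tX=0.4850 tY=0.6600  stride 1/|dx|=1.1547 1/|dy|=2.0000
    cross x-line → (4,3), t=0.4850
    cross y-line → (4,4), t=0.6600
    cross x-line → (5,4), t=1.6397 (wall)
  → r_3 = 1.6397
beam 4: φ=135°, α=120°
  d=(-0.5000,0.8660)  start (3,3)  tX=1.1600 tY=0.3811  stride 1/|dx|=2.0000 1/|dy|=1.1547
    cross y-line → (3,4), t=0.3811 (wall)
  → r_4 = 0.3811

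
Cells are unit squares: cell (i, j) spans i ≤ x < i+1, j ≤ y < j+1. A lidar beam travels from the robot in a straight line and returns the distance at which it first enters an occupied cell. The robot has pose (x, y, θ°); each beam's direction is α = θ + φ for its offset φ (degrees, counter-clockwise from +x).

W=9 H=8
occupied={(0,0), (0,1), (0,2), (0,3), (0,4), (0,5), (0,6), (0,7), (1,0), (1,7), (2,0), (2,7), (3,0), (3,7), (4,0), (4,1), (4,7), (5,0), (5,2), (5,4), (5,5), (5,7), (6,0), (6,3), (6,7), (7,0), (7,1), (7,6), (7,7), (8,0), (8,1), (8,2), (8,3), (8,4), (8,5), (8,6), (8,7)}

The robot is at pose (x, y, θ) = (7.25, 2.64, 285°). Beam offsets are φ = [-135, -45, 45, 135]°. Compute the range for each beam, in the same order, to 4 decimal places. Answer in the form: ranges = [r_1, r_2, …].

beam 1: φ=-135°, α=150°
  direction (-0.8660, 0.5000); cell (7,2); t to first gridline: x 0.2887, y 0.7200 (then +1.1547 / +2.0000)
    (6,2) via x @ 0.2887
    (6,3) via y @ 0.7200  # hit
  → r_1 = 0.7200
beam 2: φ=-45°, α=240°
  direction (-0.5000, -0.8660); cell (7,2); t to first gridline: x 0.5000, y 0.7390 (then +2.0000 / +1.1547)
    (6,2) via x @ 0.5000
    (6,1) via y @ 0.7390
    (6,0) via y @ 1.8937  # hit
  → r_2 = 1.8937
beam 3: φ=45°, α=330°
  direction (0.8660, -0.5000); cell (7,2); t to first gridline: x 0.8660, y 1.2800 (then +1.1547 / +2.0000)
    (8,2) via x @ 0.8660  # hit
  → r_3 = 0.8660
beam 4: φ=135°, α=60°
  direction (0.5000, 0.8660); cell (7,2); t to first gridline: x 1.5000, y 0.4157 (then +2.0000 / +1.1547)
    (7,3) via y @ 0.4157
    (8,3) via x @ 1.5000  # hit
  → r_4 = 1.5000

ranges = [0.7200, 1.8937, 0.8660, 1.5000]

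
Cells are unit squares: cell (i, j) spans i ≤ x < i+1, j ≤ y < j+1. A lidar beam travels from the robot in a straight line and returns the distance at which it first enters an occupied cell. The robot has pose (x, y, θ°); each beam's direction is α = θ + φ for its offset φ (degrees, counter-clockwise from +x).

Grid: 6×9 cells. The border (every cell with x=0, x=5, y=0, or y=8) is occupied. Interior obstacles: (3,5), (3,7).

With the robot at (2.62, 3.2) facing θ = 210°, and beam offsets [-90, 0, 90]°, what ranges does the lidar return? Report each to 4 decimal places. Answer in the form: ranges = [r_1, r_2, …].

beam 1: φ=-90°, α=120°
  direction (-0.5000, 0.8660); cell (2,3); t to first gridline: x 1.2400, y 0.9238 (then +2.0000 / +1.1547)
    (2,4) via y @ 0.9238
    (1,4) via x @ 1.2400
    (1,5) via y @ 2.0785
    (1,6) via y @ 3.2332
    (0,6) via x @ 3.2400  # hit
  → r_1 = 3.2400
beam 2: φ=0°, α=210°
  direction (-0.8660, -0.5000); cell (2,3); t to first gridline: x 0.7159, y 0.4000 (then +1.1547 / +2.0000)
    (2,2) via y @ 0.4000
    (1,2) via x @ 0.7159
    (0,2) via x @ 1.8706  # hit
  → r_2 = 1.8706
beam 3: φ=90°, α=300°
  direction (0.5000, -0.8660); cell (2,3); t to first gridline: x 0.7600, y 0.2309 (then +2.0000 / +1.1547)
    (2,2) via y @ 0.2309
    (3,2) via x @ 0.7600
    (3,1) via y @ 1.3856
    (3,0) via y @ 2.5403  # hit
  → r_3 = 2.5403

ranges = [3.2400, 1.8706, 2.5403]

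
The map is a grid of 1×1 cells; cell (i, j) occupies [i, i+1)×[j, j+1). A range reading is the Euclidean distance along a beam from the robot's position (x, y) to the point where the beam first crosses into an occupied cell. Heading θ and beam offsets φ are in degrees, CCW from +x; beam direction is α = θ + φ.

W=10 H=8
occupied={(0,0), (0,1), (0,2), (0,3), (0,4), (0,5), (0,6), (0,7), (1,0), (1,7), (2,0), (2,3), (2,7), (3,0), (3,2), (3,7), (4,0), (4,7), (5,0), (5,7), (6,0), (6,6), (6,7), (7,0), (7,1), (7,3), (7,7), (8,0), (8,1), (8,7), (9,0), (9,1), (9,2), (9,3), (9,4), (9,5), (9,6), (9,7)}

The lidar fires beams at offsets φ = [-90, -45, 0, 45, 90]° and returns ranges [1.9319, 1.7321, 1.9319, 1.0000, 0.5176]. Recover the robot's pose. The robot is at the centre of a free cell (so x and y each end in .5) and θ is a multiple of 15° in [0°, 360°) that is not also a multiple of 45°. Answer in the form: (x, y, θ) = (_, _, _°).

(x, y, θ) = (1.5, 1.5, 75°)

The pose lattice has 42·16 = 672 candidates. Test each by forward raycasting.
  (7.5, 5.5, 345°): beam 1 = 1.5529 ≠ 1.9319 ✗
  (1.5, 5.5, 165°): beam 1 = 1.5529 ≠ 1.9319 ✗
  (2.5, 1.5, 30°): beam 1 = 0.5774 ≠ 1.9319 ✗
  (1.5, 4.5, 150°): beam 1 = 2.8868 ≠ 1.9319 ✗
  (1.5, 3.5, 285°): beam 1 = 0.5176 ≠ 1.9319 ✗
  …
  (1.5, 1.5, 75°): r_1=1.9319, r_2=1.7321, r_3=1.9319, r_4=1.0000, r_5=0.5176 — all match ✓
Unique over the lattice → pose = (1.5, 1.5, 75°).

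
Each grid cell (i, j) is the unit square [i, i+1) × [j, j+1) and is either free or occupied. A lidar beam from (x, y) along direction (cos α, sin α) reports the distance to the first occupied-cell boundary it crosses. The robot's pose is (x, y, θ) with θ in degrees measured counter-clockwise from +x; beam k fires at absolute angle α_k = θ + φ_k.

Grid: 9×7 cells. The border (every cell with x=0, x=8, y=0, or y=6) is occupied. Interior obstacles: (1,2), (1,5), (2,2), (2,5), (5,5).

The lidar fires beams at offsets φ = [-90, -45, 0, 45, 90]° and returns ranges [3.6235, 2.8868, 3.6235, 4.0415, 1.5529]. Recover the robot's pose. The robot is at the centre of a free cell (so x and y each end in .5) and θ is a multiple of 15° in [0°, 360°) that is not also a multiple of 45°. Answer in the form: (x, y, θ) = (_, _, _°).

(x, y, θ) = (4.5, 2.5, 105°)

The pose lattice has 30·16 = 480 candidates. Test each by forward raycasting.
  (1.5, 1.5, 210°): beam 1 = 0.5774 ≠ 3.6235 ✗
  (7.5, 5.5, 195°): beam 1 = 0.5176 ≠ 3.6235 ✗
  (6.5, 1.5, 15°): beam 1 = 0.5176 ≠ 3.6235 ✗
  (7.5, 4.5, 330°): beam 1 = 4.0415 ≠ 3.6235 ✗
  (4.5, 4.5, 345°): beam 2 = 4.0415 ≠ 2.8868 ✗
  …
  (4.5, 2.5, 105°): r_1=3.6235, r_2=2.8868, r_3=3.6235, r_4=4.0415, r_5=1.5529 — all match ✓
Unique over the lattice → pose = (4.5, 2.5, 105°).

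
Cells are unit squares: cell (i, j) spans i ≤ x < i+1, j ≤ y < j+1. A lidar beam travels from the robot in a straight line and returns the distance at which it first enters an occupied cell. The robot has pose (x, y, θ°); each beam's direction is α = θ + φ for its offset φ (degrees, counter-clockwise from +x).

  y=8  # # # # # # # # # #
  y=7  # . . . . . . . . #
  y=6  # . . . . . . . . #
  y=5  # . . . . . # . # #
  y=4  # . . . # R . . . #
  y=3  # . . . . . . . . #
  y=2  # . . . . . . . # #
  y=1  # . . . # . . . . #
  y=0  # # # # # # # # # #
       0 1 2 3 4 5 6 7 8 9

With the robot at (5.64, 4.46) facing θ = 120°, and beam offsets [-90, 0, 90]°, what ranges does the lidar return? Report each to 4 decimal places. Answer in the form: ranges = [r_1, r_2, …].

beam 1: φ=-90°, α=30°
  d=(0.8660,0.5000)  start (5,4)  tX=0.4157 tY=1.0800  stride 1/|dx|=1.1547 1/|dy|=2.0000
    cross x-line → (6,4), t=0.4157
    cross y-line → (6,5), t=1.0800 (wall)
  → r_1 = 1.0800
beam 2: φ=0°, α=120°
  d=(-0.5000,0.8660)  start (5,4)  tX=1.2800 tY=0.6235  stride 1/|dx|=2.0000 1/|dy|=1.1547
    cross y-line → (5,5), t=0.6235
    cross x-line → (4,5), t=1.2800
    cross y-line → (4,6), t=1.7782
    cross y-line → (4,7), t=2.9329
    cross x-line → (3,7), t=3.2800
    cross y-line → (3,8), t=4.0876 (wall)
  → r_2 = 4.0876
beam 3: φ=90°, α=210°
  d=(-0.8660,-0.5000)  start (5,4)  tX=0.7390 tY=0.9200  stride 1/|dx|=1.1547 1/|dy|=2.0000
    cross x-line → (4,4), t=0.7390 (wall)
  → r_3 = 0.7390

ranges = [1.0800, 4.0876, 0.7390]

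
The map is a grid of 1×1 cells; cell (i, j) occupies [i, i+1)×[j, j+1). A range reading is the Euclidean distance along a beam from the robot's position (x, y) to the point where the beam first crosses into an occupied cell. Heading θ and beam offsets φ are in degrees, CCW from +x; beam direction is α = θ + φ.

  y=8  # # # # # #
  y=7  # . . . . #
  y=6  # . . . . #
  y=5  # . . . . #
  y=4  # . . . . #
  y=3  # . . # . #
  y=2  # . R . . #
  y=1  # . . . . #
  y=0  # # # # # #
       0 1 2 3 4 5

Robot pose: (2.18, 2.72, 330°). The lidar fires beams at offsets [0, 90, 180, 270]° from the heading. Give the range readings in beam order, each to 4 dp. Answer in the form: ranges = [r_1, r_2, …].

beam 1: φ=0°, α=330°
  dir = (cos 330°, sin 330°) = (0.8660, -0.5000); from cell (2,2)
  next x-line at t=0.9469, next y-line at t=1.4400; Δt_x=1.1547, Δt_y=2.0000
    x: enter (3,2) at t=0.9469
    y: enter (3,1) at t=1.4400
    x: enter (4,1) at t=2.1016
    x: enter (5,1) at t=3.2563 ← occupied
  → r_1 = 3.2563
beam 2: φ=90°, α=60°
  dir = (cos 60°, sin 60°) = (0.5000, 0.8660); from cell (2,2)
  next x-line at t=1.6400, next y-line at t=0.3233; Δt_x=2.0000, Δt_y=1.1547
    y: enter (2,3) at t=0.3233
    y: enter (2,4) at t=1.4780
    x: enter (3,4) at t=1.6400
    y: enter (3,5) at t=2.6327
    x: enter (4,5) at t=3.6400
    y: enter (4,6) at t=3.7874
    y: enter (4,7) at t=4.9421
    x: enter (5,7) at t=5.6400 ← occupied
  → r_2 = 5.6400
beam 3: φ=180°, α=150°
  dir = (cos 150°, sin 150°) = (-0.8660, 0.5000); from cell (2,2)
  next x-line at t=0.2078, next y-line at t=0.5600; Δt_x=1.1547, Δt_y=2.0000
    x: enter (1,2) at t=0.2078
    y: enter (1,3) at t=0.5600
    x: enter (0,3) at t=1.3625 ← occupied
  → r_3 = 1.3625
beam 4: φ=270°, α=240°
  dir = (cos 240°, sin 240°) = (-0.5000, -0.8660); from cell (2,2)
  next x-line at t=0.3600, next y-line at t=0.8314; Δt_x=2.0000, Δt_y=1.1547
    x: enter (1,2) at t=0.3600
    y: enter (1,1) at t=0.8314
    y: enter (1,0) at t=1.9861 ← occupied
  → r_4 = 1.9861

ranges = [3.2563, 5.6400, 1.3625, 1.9861]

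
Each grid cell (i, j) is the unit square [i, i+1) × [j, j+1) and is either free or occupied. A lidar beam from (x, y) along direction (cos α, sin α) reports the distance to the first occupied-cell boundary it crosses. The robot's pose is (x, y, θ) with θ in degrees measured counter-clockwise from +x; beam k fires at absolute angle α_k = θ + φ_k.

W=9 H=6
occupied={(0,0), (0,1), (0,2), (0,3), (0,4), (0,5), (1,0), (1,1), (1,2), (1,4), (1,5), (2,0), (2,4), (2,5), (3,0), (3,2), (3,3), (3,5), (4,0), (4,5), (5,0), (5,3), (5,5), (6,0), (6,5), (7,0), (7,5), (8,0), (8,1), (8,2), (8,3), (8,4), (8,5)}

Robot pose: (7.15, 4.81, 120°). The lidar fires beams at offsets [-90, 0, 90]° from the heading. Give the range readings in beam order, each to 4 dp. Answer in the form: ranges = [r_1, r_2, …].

ranges = [0.3800, 0.2194, 1.6200]

beam 1: φ=-90°, α=30°
  direction (0.8660, 0.5000); cell (7,4); t to first gridline: x 0.9815, y 0.3800 (then +1.1547 / +2.0000)
    (7,5) via y @ 0.3800  # hit
  → r_1 = 0.3800
beam 2: φ=0°, α=120°
  direction (-0.5000, 0.8660); cell (7,4); t to first gridline: x 0.3000, y 0.2194 (then +2.0000 / +1.1547)
    (7,5) via y @ 0.2194  # hit
  → r_2 = 0.2194
beam 3: φ=90°, α=210°
  direction (-0.8660, -0.5000); cell (7,4); t to first gridline: x 0.1732, y 1.6200 (then +1.1547 / +2.0000)
    (6,4) via x @ 0.1732
    (5,4) via x @ 1.3279
    (5,3) via y @ 1.6200  # hit
  → r_3 = 1.6200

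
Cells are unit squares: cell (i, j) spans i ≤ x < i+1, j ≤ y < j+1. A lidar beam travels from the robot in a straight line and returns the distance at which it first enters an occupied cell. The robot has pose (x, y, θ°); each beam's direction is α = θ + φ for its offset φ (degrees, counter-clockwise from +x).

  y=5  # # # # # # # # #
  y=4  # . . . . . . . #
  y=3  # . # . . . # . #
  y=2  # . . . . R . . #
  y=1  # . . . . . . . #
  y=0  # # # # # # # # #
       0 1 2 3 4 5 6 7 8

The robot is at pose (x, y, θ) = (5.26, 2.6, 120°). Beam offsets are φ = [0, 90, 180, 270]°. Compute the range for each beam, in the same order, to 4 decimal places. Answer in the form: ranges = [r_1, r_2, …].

beam 1: φ=0°, α=120°
  direction (-0.5000, 0.8660); cell (5,2); t to first gridline: x 0.5200, y 0.4619 (then +2.0000 / +1.1547)
    (5,3) via y @ 0.4619
    (4,3) via x @ 0.5200
    (4,4) via y @ 1.6166
    (3,4) via x @ 2.5200
    (3,5) via y @ 2.7713  # hit
  → r_1 = 2.7713
beam 2: φ=90°, α=210°
  direction (-0.8660, -0.5000); cell (5,2); t to first gridline: x 0.3002, y 1.2000 (then +1.1547 / +2.0000)
    (4,2) via x @ 0.3002
    (4,1) via y @ 1.2000
    (3,1) via x @ 1.4549
    (2,1) via x @ 2.6096
    (2,0) via y @ 3.2000  # hit
  → r_2 = 3.2000
beam 3: φ=180°, α=300°
  direction (0.5000, -0.8660); cell (5,2); t to first gridline: x 1.4800, y 0.6928 (then +2.0000 / +1.1547)
    (5,1) via y @ 0.6928
    (6,1) via x @ 1.4800
    (6,0) via y @ 1.8475  # hit
  → r_3 = 1.8475
beam 4: φ=270°, α=30°
  direction (0.8660, 0.5000); cell (5,2); t to first gridline: x 0.8545, y 0.8000 (then +1.1547 / +2.0000)
    (5,3) via y @ 0.8000
    (6,3) via x @ 0.8545  # hit
  → r_4 = 0.8545

ranges = [2.7713, 3.2000, 1.8475, 0.8545]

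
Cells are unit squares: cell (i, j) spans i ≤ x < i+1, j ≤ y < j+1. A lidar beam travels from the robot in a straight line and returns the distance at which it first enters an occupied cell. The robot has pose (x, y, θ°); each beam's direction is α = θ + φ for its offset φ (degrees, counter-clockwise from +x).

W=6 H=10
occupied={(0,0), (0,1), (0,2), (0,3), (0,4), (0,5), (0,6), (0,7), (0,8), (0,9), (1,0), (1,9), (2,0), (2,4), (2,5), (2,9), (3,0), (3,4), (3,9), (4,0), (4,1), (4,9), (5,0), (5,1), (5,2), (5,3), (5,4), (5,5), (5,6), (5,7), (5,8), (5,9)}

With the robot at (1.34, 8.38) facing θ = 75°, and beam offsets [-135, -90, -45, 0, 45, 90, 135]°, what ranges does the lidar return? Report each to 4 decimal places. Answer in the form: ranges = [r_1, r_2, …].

beam 1: φ=-135°, α=300°
  direction (0.5000, -0.8660); cell (1,8); t to first gridline: x 1.3200, y 0.4388 (then +2.0000 / +1.1547)
    (1,7) via y @ 0.4388
    (2,7) via x @ 1.3200
    (2,6) via y @ 1.5935
    (2,5) via y @ 2.7482  # hit
  → r_1 = 2.7482
beam 2: φ=-90°, α=345°
  direction (0.9659, -0.2588); cell (1,8); t to first gridline: x 0.6833, y 1.4682 (then +1.0353 / +3.8637)
    (2,8) via x @ 0.6833
    (2,7) via y @ 1.4682
    (3,7) via x @ 1.7186
    (4,7) via x @ 2.7538
    (5,7) via x @ 3.7891  # hit
  → r_2 = 3.7891
beam 3: φ=-45°, α=30°
  direction (0.8660, 0.5000); cell (1,8); t to first gridline: x 0.7621, y 1.2400 (then +1.1547 / +2.0000)
    (2,8) via x @ 0.7621
    (2,9) via y @ 1.2400  # hit
  → r_3 = 1.2400
beam 4: φ=0°, α=75°
  direction (0.2588, 0.9659); cell (1,8); t to first gridline: x 2.5500, y 0.6419 (then +3.8637 / +1.0353)
    (1,9) via y @ 0.6419  # hit
  → r_4 = 0.6419
beam 5: φ=45°, α=120°
  direction (-0.5000, 0.8660); cell (1,8); t to first gridline: x 0.6800, y 0.7159 (then +2.0000 / +1.1547)
    (0,8) via x @ 0.6800  # hit
  → r_5 = 0.6800
beam 6: φ=90°, α=165°
  direction (-0.9659, 0.2588); cell (1,8); t to first gridline: x 0.3520, y 2.3955 (then +1.0353 / +3.8637)
    (0,8) via x @ 0.3520  # hit
  → r_6 = 0.3520
beam 7: φ=135°, α=210°
  direction (-0.8660, -0.5000); cell (1,8); t to first gridline: x 0.3926, y 0.7600 (then +1.1547 / +2.0000)
    (0,8) via x @ 0.3926  # hit
  → r_7 = 0.3926

ranges = [2.7482, 3.7891, 1.2400, 0.6419, 0.6800, 0.3520, 0.3926]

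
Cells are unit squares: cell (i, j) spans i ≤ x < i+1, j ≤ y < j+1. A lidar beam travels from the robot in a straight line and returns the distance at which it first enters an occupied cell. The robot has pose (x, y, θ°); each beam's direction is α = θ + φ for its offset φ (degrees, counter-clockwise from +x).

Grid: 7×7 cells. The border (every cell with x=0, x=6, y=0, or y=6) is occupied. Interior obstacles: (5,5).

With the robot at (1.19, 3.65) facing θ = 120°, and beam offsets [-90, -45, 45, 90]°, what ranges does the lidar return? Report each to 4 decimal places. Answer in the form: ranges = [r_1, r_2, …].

beam 1: φ=-90°, α=30°
  dir = (cos 30°, sin 30°) = (0.8660, 0.5000); from cell (1,3)
  next x-line at t=0.9353, next y-line at t=0.7000; Δt_x=1.1547, Δt_y=2.0000
    y: enter (1,4) at t=0.7000
    x: enter (2,4) at t=0.9353
    x: enter (3,4) at t=2.0900
    y: enter (3,5) at t=2.7000
    x: enter (4,5) at t=3.2447
    x: enter (5,5) at t=4.3994 ← occupied
  → r_1 = 4.3994
beam 2: φ=-45°, α=75°
  dir = (cos 75°, sin 75°) = (0.2588, 0.9659); from cell (1,3)
  next x-line at t=3.1296, next y-line at t=0.3623; Δt_x=3.8637, Δt_y=1.0353
    y: enter (1,4) at t=0.3623
    y: enter (1,5) at t=1.3976
    y: enter (1,6) at t=2.4329 ← occupied
  → r_2 = 2.4329
beam 3: φ=45°, α=165°
  dir = (cos 165°, sin 165°) = (-0.9659, 0.2588); from cell (1,3)
  next x-line at t=0.1967, next y-line at t=1.3523; Δt_x=1.0353, Δt_y=3.8637
    x: enter (0,3) at t=0.1967 ← occupied
  → r_3 = 0.1967
beam 4: φ=90°, α=210°
  dir = (cos 210°, sin 210°) = (-0.8660, -0.5000); from cell (1,3)
  next x-line at t=0.2194, next y-line at t=1.3000; Δt_x=1.1547, Δt_y=2.0000
    x: enter (0,3) at t=0.2194 ← occupied
  → r_4 = 0.2194

ranges = [4.3994, 2.4329, 0.1967, 0.2194]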